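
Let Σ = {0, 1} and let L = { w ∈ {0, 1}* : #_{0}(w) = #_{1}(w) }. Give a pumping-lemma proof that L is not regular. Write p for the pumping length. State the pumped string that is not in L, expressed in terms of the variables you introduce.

0^{p+k} 1^p

Assume L is regular. Let p be the pumping length given by the pumping lemma.
Choose w = 0^p 1^p ∈ L with |w| = 2p ≥ p.
Write w = xyz as guaranteed by the lemma, with |xy| ≤ p and |y| ≥ 1.
The first p characters of w are 0's, so xy (and hence y) consists only of 0's. Write y = 0^k, 1 ≤ k ≤ p.
Pump with i = 2: xy^2z = 0^{p+k} 1^p has p+k occurrences of 0 but only p of 1. Since k ≥ 1 the counts differ, so xy^2z ∉ L.
This is a contradiction; hence L is not regular.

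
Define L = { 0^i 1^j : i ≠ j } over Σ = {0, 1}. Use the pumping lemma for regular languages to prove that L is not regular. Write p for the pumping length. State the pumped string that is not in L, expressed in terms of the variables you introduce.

Suppose for contradiction that L is regular, and let p be the pumping length.
Choose w = 0^p 1^{p+p!}. Since p ≠ p+p!, w ∈ L; and |w| ≥ p.
By the pumping lemma, w = xyz with |xy| ≤ p and y is nonempty.
Since the first p symbols of w are all 0's and |xy| ≤ p, y lies entirely in the leading 0-block: y = 0^k for some k with 1 ≤ k ≤ p.
Since 1 ≤ k ≤ p, k divides p!; set t = 1 + p!/k. Then xy^t z has p + (p!/k)·k = p + p! copies of 0. Now the 0-count equals the 1-count, so i ≠ j fails. So xy^t z = 0^{p+p!} 1^{p+p!} ∉ L.
This contradicts the pumping lemma, so L is not regular.

0^{p+p!} 1^{p+p!}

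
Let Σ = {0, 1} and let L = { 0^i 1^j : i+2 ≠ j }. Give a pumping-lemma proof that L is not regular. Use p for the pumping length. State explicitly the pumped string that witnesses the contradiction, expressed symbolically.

Assume L is regular; let p be its pumping constant.
Choose w = 0^p 1^{p+p!+2}. Since p ≠ (p+p!+2)-2 = p+p!, w ∈ L; and |w| ≥ p.
Write w = xyz as guaranteed by the lemma, with |xy| ≤ p and |y| ≥ 1.
Because |xy| ≤ p and w begins with p copies of 0, we have y = 0^k with 1 ≤ k ≤ p.
Since 1 ≤ k ≤ p, k divides p!; set t = 1 + p!/k. Then xy^t z has p + (p!/k)·k = p + p! copies of 0. Now the 0-count is p+p! and (1-count)-2 = (p+p!+2)-2 = p+p!, so i+2 ≠ j fails. So xy^t z = 0^{p+p!} 1^{p+p!+2} ∉ L.
This is a contradiction; hence L is not regular.

0^{p+p!} 1^{p+p!+2}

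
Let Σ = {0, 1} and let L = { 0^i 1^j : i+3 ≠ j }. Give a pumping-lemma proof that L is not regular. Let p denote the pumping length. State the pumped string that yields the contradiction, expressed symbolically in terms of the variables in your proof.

Assume L is regular. Let p be the pumping length given by the pumping lemma.
Choose w = 0^p 1^{p+p!+3}. Since p ≠ (p+p!+3)-3 = p+p!, w ∈ L; and |w| ≥ p.
Write w = xyz as guaranteed by the lemma, with |xy| ≤ p and |y| > 0.
Because |xy| ≤ p and w begins with p copies of 0, we have y = 0^k with 1 ≤ k ≤ p.
Since 1 ≤ k ≤ p, k divides p!; set t = 1 + p!/k. Then xy^t z has p + (p!/k)·k = p + p! copies of 0. Now the 0-count is p+p! and (1-count)-3 = (p+p!+3)-3 = p+p!, so i+3 ≠ j fails. So xy^t z = 0^{p+p!} 1^{p+p!+3} ∉ L.
Contradiction. Therefore L is not regular.

0^{p+p!} 1^{p+p!+3}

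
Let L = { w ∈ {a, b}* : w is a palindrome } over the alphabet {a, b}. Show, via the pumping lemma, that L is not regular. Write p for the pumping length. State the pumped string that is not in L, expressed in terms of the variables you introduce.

Assume L is regular; let p be its pumping constant.
Take w = a^p b a^p, a palindrome of length 2p+1 ≥ p.
Write w = xyz as guaranteed by the lemma, with |xy| ≤ p and y is nonempty.
The first p characters of w are a's, so xy (and hence y) consists only of a's. Write y = a^k, 1 ≤ k ≤ p.
Pump with i = 2: xy^2z = a^{p+k} b a^p. Its reverse is a^p b a^{p+k}, which differs from xy^2z since k ≥ 1. So xy^2z is not a palindrome and xy^2z ∉ L.
This contradicts the pumping lemma, so L is not regular.

a^{p+k} b a^p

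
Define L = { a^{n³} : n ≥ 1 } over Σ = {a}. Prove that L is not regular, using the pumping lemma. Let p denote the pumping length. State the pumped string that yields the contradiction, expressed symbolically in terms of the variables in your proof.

a^{p³+k}

Assume L is regular; let p be its pumping constant.
Take w = a^{p³} ∈ L with |w| = p³ ≥ p.
By the pumping lemma, w = xyz with |xy| ≤ p and |y| > 0.
Then y = a^k for some k with 1 ≤ k ≤ p.
Pump with i = 2: xy^2z = a^{p³+k}. Since 1 ≤ k ≤ p, p³ < p³+k ≤ p³+p < p³+3p²+3p+1 = (p+1)³, so p³+k is not a perfect cube. So xy^2z ∉ L.
Contradiction. Therefore L is not regular.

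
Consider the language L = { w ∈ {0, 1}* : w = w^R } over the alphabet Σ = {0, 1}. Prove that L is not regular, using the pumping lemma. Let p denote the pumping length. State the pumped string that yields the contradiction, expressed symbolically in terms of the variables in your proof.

0^{p+k} 1 0^p

Assume L is regular. Let p be the pumping length given by the pumping lemma.
Take w = 0^p 1 0^p, a palindrome of length 2p+1 ≥ p.
By the pumping lemma, w = xyz with |xy| ≤ p and |y| > 0.
The first p characters of w are 0's, so xy (and hence y) consists only of 0's. Write y = 0^k, 1 ≤ k ≤ p.
Pump with i = 2: xy^2z = 0^{p+k} 1 0^p. Its reverse is 0^p 1 0^{p+k}, which differs from xy^2z since k ≥ 1. So xy^2z is not a palindrome and xy^2z ∉ L.
This contradicts the pumping lemma, so L is not regular.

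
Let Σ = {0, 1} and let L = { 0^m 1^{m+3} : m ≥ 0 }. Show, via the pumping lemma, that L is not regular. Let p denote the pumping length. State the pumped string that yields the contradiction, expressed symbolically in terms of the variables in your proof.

0^{p+k} 1^{p+3}

Assume L is regular; let p be its pumping constant.
Choose w = 0^p 1^{p+3}, which is in L with |w| = 2p+3 ≥ p.
The pumping lemma gives a decomposition w = xyz where |xy| ≤ p and |y| > 0.
Since the first p symbols of w are all 0's and |xy| ≤ p, y lies entirely in the leading 0-block: y = 0^k for some k with 1 ≤ k ≤ p.
Pump with i = 2: xy^2z = 0^{p+k} 1^{p+3}. For this to lie in L we would need p+3 = (p+k)+3, which forces k = 0. But k ≥ 1, so xy^2z ∉ L.
Contradiction. Therefore L is not regular.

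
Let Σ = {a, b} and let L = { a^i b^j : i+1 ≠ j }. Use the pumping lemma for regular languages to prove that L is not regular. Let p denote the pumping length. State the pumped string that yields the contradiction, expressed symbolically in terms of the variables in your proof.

Assume L is regular. Let p be the pumping length given by the pumping lemma.
Choose w = a^p b^{p+p!+1}. Since p ≠ (p+p!+1)-1 = p+p!, w ∈ L; and |w| ≥ p.
By the pumping lemma, w = xyz with |xy| ≤ p and |y| > 0.
Since the first p symbols of w are all a's and |xy| ≤ p, y lies entirely in the leading a-block: y = a^k for some k with 1 ≤ k ≤ p.
Since 1 ≤ k ≤ p, k divides p!; set t = 1 + p!/k. Then xy^t z has p + (p!/k)·k = p + p! copies of a. Now the a-count is p+p! and (b-count)-1 = (p+p!+1)-1 = p+p!, so i+1 ≠ j fails. So xy^t z = a^{p+p!} b^{p+p!+1} ∉ L.
This contradicts the pumping lemma, so L is not regular.

a^{p+p!} b^{p+p!+1}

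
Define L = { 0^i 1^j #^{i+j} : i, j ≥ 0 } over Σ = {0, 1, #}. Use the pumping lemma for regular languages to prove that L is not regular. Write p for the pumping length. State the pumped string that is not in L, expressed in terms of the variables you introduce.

0^{p+k} 1^p #^{2p}

Suppose for contradiction that L is regular, and let p be the pumping length.
Take w = 0^p 1^p #^{2p} ∈ L (with i=j=p, i+j=2p), |w| = 4p ≥ p.
By the pumping lemma, w = xyz with |xy| ≤ p and |y| ≥ 1.
The first p characters of w are 0's, so xy (and hence y) consists only of 0's. Write y = 0^k, 1 ≤ k ≤ p.
Consider xy^2z = 0^{p+k} 1^p #^{2p}. Now the 0- and 1-counts sum to 2p+k, but the #-count is 2p ≠ 2p+k. So xy^2z ∉ L.
This is a contradiction; hence L is not regular.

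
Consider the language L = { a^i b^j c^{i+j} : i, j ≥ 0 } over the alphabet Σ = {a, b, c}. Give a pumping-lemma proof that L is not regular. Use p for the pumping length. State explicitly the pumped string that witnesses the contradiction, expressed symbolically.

a^{p+k} b^p c^{2p}

Toward a contradiction, assume L is regular with pumping length p.
Take w = a^p b^p c^{2p} ∈ L (with i=j=p, i+j=2p), |w| = 4p ≥ p.
Write w = xyz as guaranteed by the lemma, with |xy| ≤ p and |y| > 0.
Because |xy| ≤ p and w begins with p copies of a, we have y = a^k with 1 ≤ k ≤ p.
Consider xy^2z = a^{p+k} b^p c^{2p}. Now the a- and b-counts sum to 2p+k, but the c-count is 2p ≠ 2p+k. So xy^2z ∉ L.
Contradiction. Therefore L is not regular.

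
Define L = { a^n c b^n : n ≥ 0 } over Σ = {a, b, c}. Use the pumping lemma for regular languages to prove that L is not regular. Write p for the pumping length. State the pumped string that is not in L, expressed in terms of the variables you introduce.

a^{p+k} c b^p

Assume L is regular. Let p be the pumping length given by the pumping lemma.
Take w = a^p c b^p ∈ L with |w| = 2p+1 ≥ p.
Write w = xyz as guaranteed by the lemma, with |xy| ≤ p and |y| > 0.
The first p characters of w are a's, so xy (and hence y) consists only of a's. Write y = a^k, 1 ≤ k ≤ p.
Pump with i = 2: xy^2z = a^{p+k} c b^p, which would require p+k = p. But k ≥ 1, so xy^2z ∉ L.
This contradicts the pumping lemma, so L is not regular.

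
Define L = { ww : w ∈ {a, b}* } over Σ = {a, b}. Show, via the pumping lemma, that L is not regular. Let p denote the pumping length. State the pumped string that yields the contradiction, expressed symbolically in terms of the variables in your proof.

a^{p+k} b^p a^p b^p

Toward a contradiction, assume L is regular with pumping length p.
Take w = a^p b^p a^p b^p = uu where u = a^pb^p; then w ∈ L and |w| = 4p ≥ p.
The pumping lemma gives a decomposition w = xyz where |xy| ≤ p and y is nonempty.
The first p characters of w are a's, so xy (and hence y) consists only of a's. Write y = a^k, 1 ≤ k ≤ p.
Pump with i = 2: xy^2z = a^{p+k} b^p a^p b^p, of length 4p+k. Suppose this equals vv. The string starts with a and ends with b, so v does too; thus the boundary between the two copies of v is a b→a transition. There is exactly one such transition, at position 2p+k, so |v| = 2p+k and |vv| = 4p+2k ≠ 4p+k since k ≥ 1. So xy^2z ∉ L.
This is a contradiction; hence L is not regular.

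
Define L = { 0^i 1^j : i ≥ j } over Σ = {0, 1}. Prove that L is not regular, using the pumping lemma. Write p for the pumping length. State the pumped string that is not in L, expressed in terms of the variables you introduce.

0^{p-k} 1^p

Assume L is regular. Let p be the pumping length given by the pumping lemma.
Choose w = 0^p 1^p ∈ L, with |w| = 2p ≥ p.
Write w = xyz as guaranteed by the lemma, with |xy| ≤ p and |y| ≥ 1.
Because |xy| ≤ p and w begins with p copies of 0, we have y = 0^k with 1 ≤ k ≤ p.
Consider xy^0z = xz = 0^{p-k} 1^p. Since k ≥ 1, the 0-count p-k is less than p, so i ≥ j fails; thus xz ∉ L.
Contradiction. Therefore L is not regular.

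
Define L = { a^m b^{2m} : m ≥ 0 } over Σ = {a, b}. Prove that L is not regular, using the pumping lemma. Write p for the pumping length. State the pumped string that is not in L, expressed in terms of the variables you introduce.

Assume L is regular. Let p be the pumping length given by the pumping lemma.
Take w = a^p b^{2p}. Then w ∈ L and |w| = 3p ≥ p.
The pumping lemma gives a decomposition w = xyz where |xy| ≤ p and |y| ≥ 1.
The first p characters of w are a's, so xy (and hence y) consists only of a's. Write y = a^k, 1 ≤ k ≤ p.
Pump with i = 2: xy^2z = a^{p+k} b^{2p}. For this to lie in L we would need 2p = 2(p+k), which forces k = 0. But k ≥ 1, so xy^2z ∉ L.
Contradiction. Therefore L is not regular.

a^{p+k} b^{2p}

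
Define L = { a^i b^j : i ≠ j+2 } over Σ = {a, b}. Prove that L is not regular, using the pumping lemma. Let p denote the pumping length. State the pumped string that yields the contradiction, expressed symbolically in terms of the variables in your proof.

Assume L is regular. Let p be the pumping length given by the pumping lemma.
Choose w = a^p b^{p+p!-2}. Since p ≠ (p+p!-2)+2 = p+p!, w ∈ L; and |w| ≥ p.
By the pumping lemma, w = xyz with |xy| ≤ p and |y| > 0.
The first p characters of w are a's, so xy (and hence y) consists only of a's. Write y = a^k, 1 ≤ k ≤ p.
Since 1 ≤ k ≤ p, k divides p!; set t = 1 + p!/k. Then xy^t z has p + (p!/k)·k = p + p! copies of a. Now the a-count is p+p! and (b-count)+2 = (p+p!-2)+2 = p+p!, so i ≠ j+2 fails. So xy^t z = a^{p+p!} b^{p+p!-2} ∉ L.
Contradiction. Therefore L is not regular.

a^{p+p!} b^{p+p!-2}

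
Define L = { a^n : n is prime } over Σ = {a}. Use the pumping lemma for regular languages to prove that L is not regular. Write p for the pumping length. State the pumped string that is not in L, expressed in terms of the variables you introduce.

Assume L is regular; let p be its pumping constant.
Let q be a prime with q ≥ p+2 (infinitely many primes exist), and take w = a^q ∈ L with |w| = q ≥ p.
By the pumping lemma, w = xyz with |xy| ≤ p and |y| ≥ 1.
Then y = a^k for some k with 1 ≤ k ≤ p.
Since 1 ≤ k ≤ p, |xz| = q-k. Pump with i = q+1: |xy^{q+1}z| = (q-k)+(q+1)k = q+qk = q(1+k), which is composite (both factors ≥ 2). So xy^{q+1}z = a^{q(1+k)} ∉ L.
This contradicts the pumping lemma, so L is not regular.

a^{q(1+k)}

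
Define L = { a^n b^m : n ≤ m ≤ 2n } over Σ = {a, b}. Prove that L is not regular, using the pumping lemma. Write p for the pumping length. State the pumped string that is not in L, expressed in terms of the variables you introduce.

a^{p+k} b^p

Toward a contradiction, assume L is regular with pumping length p.
Take w = a^p b^p ∈ L (since p ≤ p ≤ 2p), with |w| = 2p ≥ p.
By the pumping lemma, w = xyz with |xy| ≤ p and |y| ≥ 1.
Because |xy| ≤ p and w begins with p copies of a, we have y = a^k with 1 ≤ k ≤ p.
Pump with i = 2: xy^2z = a^{p+k} b^p. Now n = p+k > p = m, so the condition n ≤ m fails. Thus xy^2z ∉ L.
This is a contradiction; hence L is not regular.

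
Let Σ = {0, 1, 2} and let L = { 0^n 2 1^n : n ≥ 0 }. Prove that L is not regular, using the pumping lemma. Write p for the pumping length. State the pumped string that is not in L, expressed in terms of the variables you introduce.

Suppose for contradiction that L is regular, and let p be the pumping length.
Take w = 0^p 2 1^p ∈ L with |w| = 2p+1 ≥ p.
The pumping lemma gives a decomposition w = xyz where |xy| ≤ p and |y| ≥ 1.
Since the first p symbols of w are all 0's and |xy| ≤ p, y lies entirely in the leading 0-block: y = 0^k for some k with 1 ≤ k ≤ p.
Pump with i = 2: xy^2z = 0^{p+k} 2 1^p, which would require p+k = p. But k ≥ 1, so xy^2z ∉ L.
Contradiction. Therefore L is not regular.

0^{p+k} 2 1^p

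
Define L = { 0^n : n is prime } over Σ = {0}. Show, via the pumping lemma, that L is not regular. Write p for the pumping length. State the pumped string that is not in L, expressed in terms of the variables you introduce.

0^{q(1+k)}

Assume L is regular; let p be its pumping constant.
Let q be a prime with q ≥ p+2 (infinitely many primes exist), and take w = 0^q ∈ L with |w| = q ≥ p.
Write w = xyz as guaranteed by the lemma, with |xy| ≤ p and |y| ≥ 1.
Then y = 0^k for some k with 1 ≤ k ≤ p.
Since 1 ≤ k ≤ p, |xz| = q-k. Pump with i = q+1: |xy^{q+1}z| = (q-k)+(q+1)k = q+qk = q(1+k), which is composite (both factors ≥ 2). So xy^{q+1}z = 0^{q(1+k)} ∉ L.
Contradiction. Therefore L is not regular.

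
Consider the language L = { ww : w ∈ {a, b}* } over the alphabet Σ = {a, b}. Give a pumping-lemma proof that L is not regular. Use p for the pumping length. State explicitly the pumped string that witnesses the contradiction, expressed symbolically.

Assume L is regular; let p be its pumping constant.
Take w = a^p b^p a^p b^p = uu where u = a^pb^p; then w ∈ L and |w| = 4p ≥ p.
By the pumping lemma, w = xyz with |xy| ≤ p and |y| > 0.
The first p characters of w are a's, so xy (and hence y) consists only of a's. Write y = a^k, 1 ≤ k ≤ p.
Pump with i = 2: xy^2z = a^{p+k} b^p a^p b^p, of length 4p+k. Suppose this equals vv. The string starts with a and ends with b, so v does too; thus the boundary between the two copies of v is a b→a transition. There is exactly one such transition, at position 2p+k, so |v| = 2p+k and |vv| = 4p+2k ≠ 4p+k since k ≥ 1. So xy^2z ∉ L.
This is a contradiction; hence L is not regular.

a^{p+k} b^p a^p b^p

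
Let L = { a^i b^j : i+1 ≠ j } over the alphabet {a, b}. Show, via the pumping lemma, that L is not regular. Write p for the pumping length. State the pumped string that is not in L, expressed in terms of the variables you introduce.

Assume L is regular. Let p be the pumping length given by the pumping lemma.
Choose w = a^p b^{p+p!+1}. Since p ≠ (p+p!+1)-1 = p+p!, w ∈ L; and |w| ≥ p.
Write w = xyz as guaranteed by the lemma, with |xy| ≤ p and |y| > 0.
Since the first p symbols of w are all a's and |xy| ≤ p, y lies entirely in the leading a-block: y = a^k for some k with 1 ≤ k ≤ p.
Since 1 ≤ k ≤ p, k divides p!; set t = 1 + p!/k. Then xy^t z has p + (p!/k)·k = p + p! copies of a. Now the a-count is p+p! and (b-count)-1 = (p+p!+1)-1 = p+p!, so i+1 ≠ j fails. So xy^t z = a^{p+p!} b^{p+p!+1} ∉ L.
Contradiction. Therefore L is not regular.

a^{p+p!} b^{p+p!+1}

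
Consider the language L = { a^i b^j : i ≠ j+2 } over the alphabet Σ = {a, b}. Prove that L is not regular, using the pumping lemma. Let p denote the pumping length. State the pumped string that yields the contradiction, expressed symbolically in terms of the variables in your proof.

a^{p+p!} b^{p+p!-2}

Toward a contradiction, assume L is regular with pumping length p.
Choose w = a^p b^{p+p!-2}. Since p ≠ (p+p!-2)+2 = p+p!, w ∈ L; and |w| ≥ p.
By the pumping lemma, w = xyz with |xy| ≤ p and y is nonempty.
Because |xy| ≤ p and w begins with p copies of a, we have y = a^k with 1 ≤ k ≤ p.
Since 1 ≤ k ≤ p, k divides p!; set t = 1 + p!/k. Then xy^t z has p + (p!/k)·k = p + p! copies of a. Now the a-count is p+p! and (b-count)+2 = (p+p!-2)+2 = p+p!, so i ≠ j+2 fails. So xy^t z = a^{p+p!} b^{p+p!-2} ∉ L.
This is a contradiction; hence L is not regular.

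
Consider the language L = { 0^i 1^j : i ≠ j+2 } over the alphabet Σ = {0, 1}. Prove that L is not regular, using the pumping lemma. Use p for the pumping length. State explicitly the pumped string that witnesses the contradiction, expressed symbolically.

Toward a contradiction, assume L is regular with pumping length p.
Choose w = 0^p 1^{p+p!-2}. Since p ≠ (p+p!-2)+2 = p+p!, w ∈ L; and |w| ≥ p.
By the pumping lemma, w = xyz with |xy| ≤ p and |y| > 0.
Since the first p symbols of w are all 0's and |xy| ≤ p, y lies entirely in the leading 0-block: y = 0^k for some k with 1 ≤ k ≤ p.
Since 1 ≤ k ≤ p, k divides p!; set t = 1 + p!/k. Then xy^t z has p + (p!/k)·k = p + p! copies of 0. Now the 0-count is p+p! and (1-count)+2 = (p+p!-2)+2 = p+p!, so i ≠ j+2 fails. So xy^t z = 0^{p+p!} 1^{p+p!-2} ∉ L.
This is a contradiction; hence L is not regular.

0^{p+p!} 1^{p+p!-2}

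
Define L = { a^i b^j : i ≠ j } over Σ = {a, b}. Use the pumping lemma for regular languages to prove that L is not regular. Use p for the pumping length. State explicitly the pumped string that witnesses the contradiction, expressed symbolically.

Suppose for contradiction that L is regular, and let p be the pumping length.
Choose w = a^p b^{p+p!}. Since p ≠ p+p!, w ∈ L; and |w| ≥ p.
By the pumping lemma, w = xyz with |xy| ≤ p and y is nonempty.
Because |xy| ≤ p and w begins with p copies of a, we have y = a^k with 1 ≤ k ≤ p.
Since 1 ≤ k ≤ p, k divides p!; set t = 1 + p!/k. Then xy^t z has p + (p!/k)·k = p + p! copies of a. Now the a-count equals the b-count, so i ≠ j fails. So xy^t z = a^{p+p!} b^{p+p!} ∉ L.
Contradiction. Therefore L is not regular.

a^{p+p!} b^{p+p!}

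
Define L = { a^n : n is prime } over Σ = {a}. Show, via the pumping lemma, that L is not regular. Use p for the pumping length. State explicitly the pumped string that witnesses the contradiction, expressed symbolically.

a^{q(1+k)}

Toward a contradiction, assume L is regular with pumping length p.
Let q be a prime with q ≥ p+2 (infinitely many primes exist), and take w = a^q ∈ L with |w| = q ≥ p.
Write w = xyz as guaranteed by the lemma, with |xy| ≤ p and |y| > 0.
Then y = a^k for some k with 1 ≤ k ≤ p.
Since 1 ≤ k ≤ p, |xz| = q-k. Pump with i = q+1: |xy^{q+1}z| = (q-k)+(q+1)k = q+qk = q(1+k), which is composite (both factors ≥ 2). So xy^{q+1}z = a^{q(1+k)} ∉ L.
This is a contradiction; hence L is not regular.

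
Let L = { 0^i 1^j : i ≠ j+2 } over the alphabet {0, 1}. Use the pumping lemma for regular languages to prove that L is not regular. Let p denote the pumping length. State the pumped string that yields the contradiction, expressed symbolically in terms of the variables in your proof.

0^{p+p!} 1^{p+p!-2}

Toward a contradiction, assume L is regular with pumping length p.
Choose w = 0^p 1^{p+p!-2}. Since p ≠ (p+p!-2)+2 = p+p!, w ∈ L; and |w| ≥ p.
By the pumping lemma, w = xyz with |xy| ≤ p and |y| ≥ 1.
Since the first p symbols of w are all 0's and |xy| ≤ p, y lies entirely in the leading 0-block: y = 0^k for some k with 1 ≤ k ≤ p.
Since 1 ≤ k ≤ p, k divides p!; set t = 1 + p!/k. Then xy^t z has p + (p!/k)·k = p + p! copies of 0. Now the 0-count is p+p! and (1-count)+2 = (p+p!-2)+2 = p+p!, so i ≠ j+2 fails. So xy^t z = 0^{p+p!} 1^{p+p!-2} ∉ L.
Contradiction. Therefore L is not regular.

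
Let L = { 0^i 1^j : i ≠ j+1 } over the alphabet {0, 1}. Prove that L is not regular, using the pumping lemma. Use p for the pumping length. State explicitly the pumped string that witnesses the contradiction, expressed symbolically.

Assume L is regular. Let p be the pumping length given by the pumping lemma.
Choose w = 0^p 1^{p+p!-1}. Since p ≠ (p+p!-1)+1 = p+p!, w ∈ L; and |w| ≥ p.
Write w = xyz as guaranteed by the lemma, with |xy| ≤ p and y is nonempty.
The first p characters of w are 0's, so xy (and hence y) consists only of 0's. Write y = 0^k, 1 ≤ k ≤ p.
Since 1 ≤ k ≤ p, k divides p!; set t = 1 + p!/k. Then xy^t z has p + (p!/k)·k = p + p! copies of 0. Now the 0-count is p+p! and (1-count)+1 = (p+p!-1)+1 = p+p!, so i ≠ j+1 fails. So xy^t z = 0^{p+p!} 1^{p+p!-1} ∉ L.
This contradicts the pumping lemma, so L is not regular.

0^{p+p!} 1^{p+p!-1}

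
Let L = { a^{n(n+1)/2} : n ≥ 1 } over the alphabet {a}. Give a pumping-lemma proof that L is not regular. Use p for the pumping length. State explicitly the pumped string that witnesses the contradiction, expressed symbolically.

a^{p(p+1)/2+k}

Suppose for contradiction that L is regular, and let p be the pumping length.
Take w = a^{p(p+1)/2} ∈ L with |w| = p(p+1)/2 ≥ p.
By the pumping lemma, w = xyz with |xy| ≤ p and y is nonempty.
Then y = a^k for some k with 1 ≤ k ≤ p.
Pump with i = 2: xy^2z = a^{p(p+1)/2+k}. Since 1 ≤ k ≤ p, p(p+1)/2 < p(p+1)/2+k ≤ p(p+1)/2+p < (p+1)(p+2)/2, so p(p+1)/2+k is strictly between consecutive triangular numbers. So xy^2z ∉ L.
This contradicts the pumping lemma, so L is not regular.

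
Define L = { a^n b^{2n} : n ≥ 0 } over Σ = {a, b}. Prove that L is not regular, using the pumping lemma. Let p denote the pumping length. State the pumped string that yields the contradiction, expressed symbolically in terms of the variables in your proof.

Suppose for contradiction that L is regular, and let p be the pumping length.
Let w = a^p b^{2p} ∈ L; note |w| = 3p ≥ p.
Write w = xyz as guaranteed by the lemma, with |xy| ≤ p and y is nonempty.
The first p characters of w are a's, so xy (and hence y) consists only of a's. Write y = a^k, 1 ≤ k ≤ p.
Pump with i = 2: xy^2z = a^{p+k} b^{2p}. For this to lie in L we would need 2p = 2(p+k), which forces k = 0. But k ≥ 1, so xy^2z ∉ L.
Contradiction. Therefore L is not regular.

a^{p+k} b^{2p}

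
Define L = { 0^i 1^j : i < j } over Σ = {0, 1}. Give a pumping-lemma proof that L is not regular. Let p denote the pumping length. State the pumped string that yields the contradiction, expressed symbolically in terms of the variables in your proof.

0^{p+k} 1^{p+1}

Toward a contradiction, assume L is regular with pumping length p.
Choose w = 0^p 1^{p+1} ∈ L, with |w| = 2p+1 ≥ p.
Write w = xyz as guaranteed by the lemma, with |xy| ≤ p and |y| > 0.
Because |xy| ≤ p and w begins with p copies of 0, we have y = 0^k with 1 ≤ k ≤ p.
Consider xy^2z = 0^{p+k} 1^{p+1}. Since k ≥ 1, the 0-count p+k is at least p+1, so i < j fails; thus xy^2z ∉ L.
This is a contradiction; hence L is not regular.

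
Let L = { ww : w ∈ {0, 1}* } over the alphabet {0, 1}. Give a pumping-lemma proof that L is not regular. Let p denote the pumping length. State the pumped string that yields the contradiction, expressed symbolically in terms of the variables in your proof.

Assume L is regular. Let p be the pumping length given by the pumping lemma.
Take w = 0^p 1^p 0^p 1^p = uu where u = 0^p1^p; then w ∈ L and |w| = 4p ≥ p.
By the pumping lemma, w = xyz with |xy| ≤ p and |y| > 0.
The first p characters of w are 0's, so xy (and hence y) consists only of 0's. Write y = 0^k, 1 ≤ k ≤ p.
Pump with i = 2: xy^2z = 0^{p+k} 1^p 0^p 1^p, of length 4p+k. Suppose this equals vv. The string starts with 0 and ends with 1, so v does too; thus the boundary between the two copies of v is a 1→0 transition. There is exactly one such transition, at position 2p+k, so |v| = 2p+k and |vv| = 4p+2k ≠ 4p+k since k ≥ 1. So xy^2z ∉ L.
This is a contradiction; hence L is not regular.

0^{p+k} 1^p 0^p 1^p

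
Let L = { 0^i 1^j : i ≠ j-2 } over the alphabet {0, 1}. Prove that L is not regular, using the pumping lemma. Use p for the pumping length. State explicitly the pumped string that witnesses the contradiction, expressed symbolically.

Suppose for contradiction that L is regular, and let p be the pumping length.
Choose w = 0^p 1^{p+p!+2}. Since p ≠ (p+p!+2)-2 = p+p!, w ∈ L; and |w| ≥ p.
By the pumping lemma, w = xyz with |xy| ≤ p and y is nonempty.
Because |xy| ≤ p and w begins with p copies of 0, we have y = 0^k with 1 ≤ k ≤ p.
Since 1 ≤ k ≤ p, k divides p!; set t = 1 + p!/k. Then xy^t z has p + (p!/k)·k = p + p! copies of 0. Now the 0-count is p+p! and (1-count)-2 = (p+p!+2)-2 = p+p!, so i ≠ j-2 fails. So xy^t z = 0^{p+p!} 1^{p+p!+2} ∉ L.
Contradiction. Therefore L is not regular.

0^{p+p!} 1^{p+p!+2}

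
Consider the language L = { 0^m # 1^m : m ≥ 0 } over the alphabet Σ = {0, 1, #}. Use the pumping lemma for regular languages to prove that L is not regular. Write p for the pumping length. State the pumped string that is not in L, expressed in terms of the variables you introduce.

0^{p+k} # 1^p

Suppose for contradiction that L is regular, and let p be the pumping length.
Take w = 0^p # 1^p ∈ L with |w| = 2p+1 ≥ p.
The pumping lemma gives a decomposition w = xyz where |xy| ≤ p and |y| > 0.
Since the first p symbols of w are all 0's and |xy| ≤ p, y lies entirely in the leading 0-block: y = 0^k for some k with 1 ≤ k ≤ p.
Pump with i = 2: xy^2z = 0^{p+k} # 1^p, which would require p+k = p. But k ≥ 1, so xy^2z ∉ L.
Contradiction. Therefore L is not regular.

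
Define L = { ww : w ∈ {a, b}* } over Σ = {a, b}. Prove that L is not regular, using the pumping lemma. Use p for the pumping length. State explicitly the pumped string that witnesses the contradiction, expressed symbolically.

a^{p+k} b^p a^p b^p

Assume L is regular; let p be its pumping constant.
Take w = a^p b^p a^p b^p = uu where u = a^pb^p; then w ∈ L and |w| = 4p ≥ p.
By the pumping lemma, w = xyz with |xy| ≤ p and y is nonempty.
Because |xy| ≤ p and w begins with p copies of a, we have y = a^k with 1 ≤ k ≤ p.
Pump with i = 2: xy^2z = a^{p+k} b^p a^p b^p, of length 4p+k. Suppose this equals vv. The string starts with a and ends with b, so v does too; thus the boundary between the two copies of v is a b→a transition. There is exactly one such transition, at position 2p+k, so |v| = 2p+k and |vv| = 4p+2k ≠ 4p+k since k ≥ 1. So xy^2z ∉ L.
Contradiction. Therefore L is not regular.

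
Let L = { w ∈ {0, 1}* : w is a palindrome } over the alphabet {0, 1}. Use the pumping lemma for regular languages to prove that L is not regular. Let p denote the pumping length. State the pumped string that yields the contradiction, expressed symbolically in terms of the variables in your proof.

Suppose for contradiction that L is regular, and let p be the pumping length.
Take w = 0^p 1 0^p, a palindrome of length 2p+1 ≥ p.
By the pumping lemma, w = xyz with |xy| ≤ p and y is nonempty.
Since the first p symbols of w are all 0's and |xy| ≤ p, y lies entirely in the leading 0-block: y = 0^k for some k with 1 ≤ k ≤ p.
Pump with i = 2: xy^2z = 0^{p+k} 1 0^p. Its reverse is 0^p 1 0^{p+k}, which differs from xy^2z since k ≥ 1. So xy^2z is not a palindrome and xy^2z ∉ L.
This is a contradiction; hence L is not regular.

0^{p+k} 1 0^p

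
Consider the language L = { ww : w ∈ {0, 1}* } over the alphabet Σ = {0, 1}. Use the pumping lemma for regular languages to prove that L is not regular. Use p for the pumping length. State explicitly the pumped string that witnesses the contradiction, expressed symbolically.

Assume L is regular; let p be its pumping constant.
Take w = 0^p 1^p 0^p 1^p = uu where u = 0^p1^p; then w ∈ L and |w| = 4p ≥ p.
By the pumping lemma, w = xyz with |xy| ≤ p and y is nonempty.
The first p characters of w are 0's, so xy (and hence y) consists only of 0's. Write y = 0^k, 1 ≤ k ≤ p.
Pump with i = 2: xy^2z = 0^{p+k} 1^p 0^p 1^p, of length 4p+k. Suppose this equals vv. The string starts with 0 and ends with 1, so v does too; thus the boundary between the two copies of v is a 1→0 transition. There is exactly one such transition, at position 2p+k, so |v| = 2p+k and |vv| = 4p+2k ≠ 4p+k since k ≥ 1. So xy^2z ∉ L.
Contradiction. Therefore L is not regular.

0^{p+k} 1^p 0^p 1^p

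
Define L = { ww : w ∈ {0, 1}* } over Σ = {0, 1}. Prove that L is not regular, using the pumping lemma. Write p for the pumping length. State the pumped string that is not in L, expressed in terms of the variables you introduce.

0^{p+k} 1^p 0^p 1^p

Suppose for contradiction that L is regular, and let p be the pumping length.
Take w = 0^p 1^p 0^p 1^p = uu where u = 0^p1^p; then w ∈ L and |w| = 4p ≥ p.
Write w = xyz as guaranteed by the lemma, with |xy| ≤ p and |y| > 0.
Because |xy| ≤ p and w begins with p copies of 0, we have y = 0^k with 1 ≤ k ≤ p.
Pump with i = 2: xy^2z = 0^{p+k} 1^p 0^p 1^p, of length 4p+k. Suppose this equals vv. The string starts with 0 and ends with 1, so v does too; thus the boundary between the two copies of v is a 1→0 transition. There is exactly one such transition, at position 2p+k, so |v| = 2p+k and |vv| = 4p+2k ≠ 4p+k since k ≥ 1. So xy^2z ∉ L.
This contradicts the pumping lemma, so L is not regular.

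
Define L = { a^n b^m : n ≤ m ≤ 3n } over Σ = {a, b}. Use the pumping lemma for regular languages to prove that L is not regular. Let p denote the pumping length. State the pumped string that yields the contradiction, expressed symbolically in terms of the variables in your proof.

Assume L is regular. Let p be the pumping length given by the pumping lemma.
Take w = a^p b^p ∈ L (since p ≤ p ≤ 3p), with |w| = 2p ≥ p.
The pumping lemma gives a decomposition w = xyz where |xy| ≤ p and |y| ≥ 1.
Because |xy| ≤ p and w begins with p copies of a, we have y = a^k with 1 ≤ k ≤ p.
Pump with i = 2: xy^2z = a^{p+k} b^p. Now n = p+k > p = m, so the condition n ≤ m fails. Thus xy^2z ∉ L.
Contradiction. Therefore L is not regular.

a^{p+k} b^p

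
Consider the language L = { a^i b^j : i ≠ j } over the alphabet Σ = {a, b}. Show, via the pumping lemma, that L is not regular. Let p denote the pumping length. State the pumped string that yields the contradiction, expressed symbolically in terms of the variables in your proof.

Assume L is regular; let p be its pumping constant.
Choose w = a^p b^{p+p!}. Since p ≠ p+p!, w ∈ L; and |w| ≥ p.
The pumping lemma gives a decomposition w = xyz where |xy| ≤ p and y is nonempty.
The first p characters of w are a's, so xy (and hence y) consists only of a's. Write y = a^k, 1 ≤ k ≤ p.
Since 1 ≤ k ≤ p, k divides p!; set t = 1 + p!/k. Then xy^t z has p + (p!/k)·k = p + p! copies of a. Now the a-count equals the b-count, so i ≠ j fails. So xy^t z = a^{p+p!} b^{p+p!} ∉ L.
Contradiction. Therefore L is not regular.

a^{p+p!} b^{p+p!}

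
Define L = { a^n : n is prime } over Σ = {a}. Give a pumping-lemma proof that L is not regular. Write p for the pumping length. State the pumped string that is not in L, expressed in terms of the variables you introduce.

Assume L is regular. Let p be the pumping length given by the pumping lemma.
Let q be a prime with q ≥ p+2 (infinitely many primes exist), and take w = a^q ∈ L with |w| = q ≥ p.
Write w = xyz as guaranteed by the lemma, with |xy| ≤ p and |y| > 0.
Then y = a^k for some k with 1 ≤ k ≤ p.
Since 1 ≤ k ≤ p, |xz| = q-k. Pump with i = q+1: |xy^{q+1}z| = (q-k)+(q+1)k = q+qk = q(1+k), which is composite (both factors ≥ 2). So xy^{q+1}z = a^{q(1+k)} ∉ L.
This is a contradiction; hence L is not regular.

a^{q(1+k)}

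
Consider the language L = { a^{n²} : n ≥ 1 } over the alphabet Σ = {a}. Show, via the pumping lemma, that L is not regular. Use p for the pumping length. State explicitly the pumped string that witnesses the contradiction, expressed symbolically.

Assume L is regular. Let p be the pumping length given by the pumping lemma.
Take w = a^{p²} ∈ L with |w| = p² ≥ p.
By the pumping lemma, w = xyz with |xy| ≤ p and |y| > 0.
Then y = a^k for some k with 1 ≤ k ≤ p.
Pump with i = 2: xy^2z = a^{p²+k}. Since 1 ≤ k ≤ p, p² < p²+k ≤ p²+p < (p+1)², so p²+k lies strictly between consecutive squares and is not a perfect square. So xy^2z ∉ L.
Contradiction. Therefore L is not regular.

a^{p²+k}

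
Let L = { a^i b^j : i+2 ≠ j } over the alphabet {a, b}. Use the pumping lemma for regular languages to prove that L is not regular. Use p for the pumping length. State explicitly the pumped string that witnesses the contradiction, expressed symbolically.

a^{p+p!} b^{p+p!+2}

Suppose for contradiction that L is regular, and let p be the pumping length.
Choose w = a^p b^{p+p!+2}. Since p ≠ (p+p!+2)-2 = p+p!, w ∈ L; and |w| ≥ p.
By the pumping lemma, w = xyz with |xy| ≤ p and |y| ≥ 1.
The first p characters of w are a's, so xy (and hence y) consists only of a's. Write y = a^k, 1 ≤ k ≤ p.
Since 1 ≤ k ≤ p, k divides p!; set t = 1 + p!/k. Then xy^t z has p + (p!/k)·k = p + p! copies of a. Now the a-count is p+p! and (b-count)-2 = (p+p!+2)-2 = p+p!, so i+2 ≠ j fails. So xy^t z = a^{p+p!} b^{p+p!+2} ∉ L.
This is a contradiction; hence L is not regular.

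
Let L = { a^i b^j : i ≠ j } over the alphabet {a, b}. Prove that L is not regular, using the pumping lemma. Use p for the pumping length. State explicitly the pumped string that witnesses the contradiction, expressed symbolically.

Toward a contradiction, assume L is regular with pumping length p.
Choose w = a^p b^{p+p!}. Since p ≠ p+p!, w ∈ L; and |w| ≥ p.
Write w = xyz as guaranteed by the lemma, with |xy| ≤ p and |y| > 0.
The first p characters of w are a's, so xy (and hence y) consists only of a's. Write y = a^k, 1 ≤ k ≤ p.
Since 1 ≤ k ≤ p, k divides p!; set t = 1 + p!/k. Then xy^t z has p + (p!/k)·k = p + p! copies of a. Now the a-count equals the b-count, so i ≠ j fails. So xy^t z = a^{p+p!} b^{p+p!} ∉ L.
This contradicts the pumping lemma, so L is not regular.

a^{p+p!} b^{p+p!}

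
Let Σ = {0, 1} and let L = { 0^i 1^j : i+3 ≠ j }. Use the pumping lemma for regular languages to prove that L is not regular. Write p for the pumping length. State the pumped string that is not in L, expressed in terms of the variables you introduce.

0^{p+p!} 1^{p+p!+3}

Assume L is regular. Let p be the pumping length given by the pumping lemma.
Choose w = 0^p 1^{p+p!+3}. Since p ≠ (p+p!+3)-3 = p+p!, w ∈ L; and |w| ≥ p.
Write w = xyz as guaranteed by the lemma, with |xy| ≤ p and y is nonempty.
Since the first p symbols of w are all 0's and |xy| ≤ p, y lies entirely in the leading 0-block: y = 0^k for some k with 1 ≤ k ≤ p.
Since 1 ≤ k ≤ p, k divides p!; set t = 1 + p!/k. Then xy^t z has p + (p!/k)·k = p + p! copies of 0. Now the 0-count is p+p! and (1-count)-3 = (p+p!+3)-3 = p+p!, so i+3 ≠ j fails. So xy^t z = 0^{p+p!} 1^{p+p!+3} ∉ L.
Contradiction. Therefore L is not regular.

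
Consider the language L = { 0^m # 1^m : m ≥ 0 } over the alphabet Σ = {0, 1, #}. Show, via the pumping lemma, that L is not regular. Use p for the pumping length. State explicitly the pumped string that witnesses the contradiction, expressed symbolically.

Toward a contradiction, assume L is regular with pumping length p.
Take w = 0^p # 1^p ∈ L with |w| = 2p+1 ≥ p.
Write w = xyz as guaranteed by the lemma, with |xy| ≤ p and |y| > 0.
The first p characters of w are 0's, so xy (and hence y) consists only of 0's. Write y = 0^k, 1 ≤ k ≤ p.
Pump with i = 2: xy^2z = 0^{p+k} # 1^p, which would require p+k = p. But k ≥ 1, so xy^2z ∉ L.
Contradiction. Therefore L is not regular.

0^{p+k} # 1^p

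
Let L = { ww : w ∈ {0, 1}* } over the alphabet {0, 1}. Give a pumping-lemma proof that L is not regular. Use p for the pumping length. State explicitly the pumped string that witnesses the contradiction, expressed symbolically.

0^{p+k} 1^p 0^p 1^p

Assume L is regular. Let p be the pumping length given by the pumping lemma.
Take w = 0^p 1^p 0^p 1^p = uu where u = 0^p1^p; then w ∈ L and |w| = 4p ≥ p.
By the pumping lemma, w = xyz with |xy| ≤ p and |y| ≥ 1.
Because |xy| ≤ p and w begins with p copies of 0, we have y = 0^k with 1 ≤ k ≤ p.
Pump with i = 2: xy^2z = 0^{p+k} 1^p 0^p 1^p, of length 4p+k. Suppose this equals vv. The string starts with 0 and ends with 1, so v does too; thus the boundary between the two copies of v is a 1→0 transition. There is exactly one such transition, at position 2p+k, so |v| = 2p+k and |vv| = 4p+2k ≠ 4p+k since k ≥ 1. So xy^2z ∉ L.
This contradicts the pumping lemma, so L is not regular.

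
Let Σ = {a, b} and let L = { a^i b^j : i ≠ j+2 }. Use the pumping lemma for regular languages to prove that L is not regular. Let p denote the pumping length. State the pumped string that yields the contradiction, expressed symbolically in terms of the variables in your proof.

a^{p+p!} b^{p+p!-2}

Toward a contradiction, assume L is regular with pumping length p.
Choose w = a^p b^{p+p!-2}. Since p ≠ (p+p!-2)+2 = p+p!, w ∈ L; and |w| ≥ p.
By the pumping lemma, w = xyz with |xy| ≤ p and |y| ≥ 1.
Because |xy| ≤ p and w begins with p copies of a, we have y = a^k with 1 ≤ k ≤ p.
Since 1 ≤ k ≤ p, k divides p!; set t = 1 + p!/k. Then xy^t z has p + (p!/k)·k = p + p! copies of a. Now the a-count is p+p! and (b-count)+2 = (p+p!-2)+2 = p+p!, so i ≠ j+2 fails. So xy^t z = a^{p+p!} b^{p+p!-2} ∉ L.
This contradicts the pumping lemma, so L is not regular.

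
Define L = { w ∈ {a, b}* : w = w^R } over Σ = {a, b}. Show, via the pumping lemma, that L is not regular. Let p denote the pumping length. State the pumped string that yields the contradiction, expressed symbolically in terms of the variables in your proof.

Toward a contradiction, assume L is regular with pumping length p.
Take w = a^p b a^p, a palindrome of length 2p+1 ≥ p.
The pumping lemma gives a decomposition w = xyz where |xy| ≤ p and y is nonempty.
Because |xy| ≤ p and w begins with p copies of a, we have y = a^k with 1 ≤ k ≤ p.
Pump with i = 2: xy^2z = a^{p+k} b a^p. Its reverse is a^p b a^{p+k}, which differs from xy^2z since k ≥ 1. So xy^2z is not a palindrome and xy^2z ∉ L.
Contradiction. Therefore L is not regular.

a^{p+k} b a^p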